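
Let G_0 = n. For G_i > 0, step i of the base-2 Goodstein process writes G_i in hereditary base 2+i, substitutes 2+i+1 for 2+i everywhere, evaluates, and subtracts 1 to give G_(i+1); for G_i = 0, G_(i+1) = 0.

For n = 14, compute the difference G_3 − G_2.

17469

14 —HB2→ 2^(2 + 1) + 2^2 + 2 —bump→ 3^(3 + 1) + 3^3 + 3 = 111 —(−1)→ 110
110 —HB3→ 3^(3 + 1) + 3^3 + 2 —bump→ 4^(4 + 1) + 4^4 + 2 = 1282 —(−1)→ 1281
1281 —HB4→ 4^(4 + 1) + 4^4 + 1 —bump→ 5^(5 + 1) + 5^5 + 1 = 18751 —(−1)→ 18750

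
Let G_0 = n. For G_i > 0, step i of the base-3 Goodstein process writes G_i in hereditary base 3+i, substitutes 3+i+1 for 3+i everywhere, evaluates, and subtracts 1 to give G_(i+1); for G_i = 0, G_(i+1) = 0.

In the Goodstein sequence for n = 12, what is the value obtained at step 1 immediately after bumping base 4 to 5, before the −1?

G_0 = 12. HB_3(12) = 3^2 + 3. Bump = 20. G_1 = 19.
G_1 = 19. HB_4(19) = 4^2 + 3. Bump = 28. G_2 = 27.

28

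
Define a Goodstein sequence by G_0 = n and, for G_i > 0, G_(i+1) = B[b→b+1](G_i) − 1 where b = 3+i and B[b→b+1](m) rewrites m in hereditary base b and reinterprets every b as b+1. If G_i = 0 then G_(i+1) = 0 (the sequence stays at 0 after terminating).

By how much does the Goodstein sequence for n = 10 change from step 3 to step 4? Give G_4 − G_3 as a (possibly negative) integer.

base 3: 10 = 3^2 + 1; at 4: 4^2 + 1 = 17; next = 16
base 4: 16 = 4^2; at 5: 5^2 = 25; next = 24
base 5: 24 = 4·5 + 4; at 6: 4·6 + 4 = 28; next = 27
base 6: 27 = 4·6 + 3; at 7: 4·7 + 3 = 31; next = 30

3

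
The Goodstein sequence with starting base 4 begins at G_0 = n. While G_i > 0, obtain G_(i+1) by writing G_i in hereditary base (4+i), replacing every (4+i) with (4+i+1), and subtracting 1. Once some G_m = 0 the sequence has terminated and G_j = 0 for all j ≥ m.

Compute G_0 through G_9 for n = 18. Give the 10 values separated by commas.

18 —HB4→ 4^2 + 2 —bump→ 5^2 + 2 = 27 —(−1)→ 26
26 —HB5→ 5^2 + 1 —bump→ 6^2 + 1 = 37 —(−1)→ 36
36 —HB6→ 6^2 —bump→ 7^2 = 49 —(−1)→ 48
48 —HB7→ 6·7 + 6 —bump→ 6·8 + 6 = 54 —(−1)→ 53
53 —HB8→ 6·8 + 5 —bump→ 6·9 + 5 = 59 —(−1)→ 58
58 —HB9→ 6·9 + 4 —bump→ 6·10 + 4 = 64 —(−1)→ 63
63 —HB10→ 6·10 + 3 —bump→ 6·11 + 3 = 69 —(−1)→ 68
68 —HB11→ 6·11 + 2 —bump→ 6·12 + 2 = 74 —(−1)→ 73
73 —HB12→ 6·12 + 1 —bump→ 6·13 + 1 = 79 —(−1)→ 78

18, 26, 36, 48, 53, 58, 63, 68, 73, 78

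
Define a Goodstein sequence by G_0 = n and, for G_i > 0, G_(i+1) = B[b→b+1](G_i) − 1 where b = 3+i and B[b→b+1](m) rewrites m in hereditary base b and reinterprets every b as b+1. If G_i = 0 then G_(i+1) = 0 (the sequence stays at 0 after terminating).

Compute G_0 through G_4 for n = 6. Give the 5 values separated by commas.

6, 7, 7, 7, 7

[0] 6 ≡ 2·3 (base 3). Lift 4: 8. −1: 7.
[1] 7 ≡ 4 + 3 (base 4). Lift 5: 8. −1: 7.
[2] 7 ≡ 5 + 2 (base 5). Lift 6: 8. −1: 7.
[3] 7 ≡ 6 + 1 (base 6). Lift 7: 8. −1: 7.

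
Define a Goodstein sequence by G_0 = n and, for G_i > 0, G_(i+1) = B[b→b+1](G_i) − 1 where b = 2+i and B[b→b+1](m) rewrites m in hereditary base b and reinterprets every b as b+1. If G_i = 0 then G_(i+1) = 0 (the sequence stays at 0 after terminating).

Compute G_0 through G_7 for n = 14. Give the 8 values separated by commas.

14, 110, 1281, 18750, 326591, 5862840, 134404971, 3487116548

step 0: 14 = 2^(2 + 1) + 2^2 + 2; sub 3 for 2: 3^(3 + 1) + 3^3 + 3; = 111; G_1 = 111−1 = 110
step 1: 110 = 3^(3 + 1) + 3^3 + 2; sub 4 for 3: 4^(4 + 1) + 4^4 + 2; = 1282; G_2 = 1282−1 = 1281
step 2: 1281 = 4^(4 + 1) + 4^4 + 1; sub 5 for 4: 5^(5 + 1) + 5^5 + 1; = 18751; G_3 = 18751−1 = 18750
step 3: 18750 = 5^(5 + 1) + 5^5; sub 6 for 5: 6^(6 + 1) + 6^6; = 326592; G_4 = 326592−1 = 326591
step 4: 326591 = 6^(6 + 1) + 5·6^5 + 5·6^4 + 5·6^3 + 5·6^2 + 5·6 + 5; sub 7 for 6: 7^(7 + 1) + 5·7^5 + 5·7^4 + 5·7^3 + 5·7^2 + 5·7 + 5; = 5862841; G_5 = 5862841−1 = 5862840
step 5: 5862840 = 7^(7 + 1) + 5·7^5 + 5·7^4 + 5·7^3 + 5·7^2 + 5·7 + 4; sub 8 for 7: 8^(8 + 1) + 5·8^5 + 5·8^4 + 5·8^3 + 5·8^2 + 5·8 + 4; = 134404972; G_6 = 134404972−1 = 134404971
step 6: 134404971 = 8^(8 + 1) + 5·8^5 + 5·8^4 + 5·8^3 + 5·8^2 + 5·8 + 3; sub 9 for 8: 9^(9 + 1) + 5·9^5 + 5·9^4 + 5·9^3 + 5·9^2 + 5·9 + 3; = 3487116549; G_7 = 3487116549−1 = 3487116548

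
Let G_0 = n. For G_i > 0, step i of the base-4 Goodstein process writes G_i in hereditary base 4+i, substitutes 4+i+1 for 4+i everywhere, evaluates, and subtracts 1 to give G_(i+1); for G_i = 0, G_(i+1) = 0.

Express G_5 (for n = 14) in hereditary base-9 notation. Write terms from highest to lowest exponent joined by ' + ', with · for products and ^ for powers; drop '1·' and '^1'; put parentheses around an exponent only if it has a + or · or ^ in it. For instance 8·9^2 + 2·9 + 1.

G_0=14  [base 4] 3·4 + 2  →[4↦5]→  3·5 + 2 = 17  −1 ⇒ G_1=16
G_1=16  [base 5] 3·5 + 1  →[5↦6]→  3·6 + 1 = 19  −1 ⇒ G_2=18
G_2=18  [base 6] 3·6  →[6↦7]→  3·7 = 21  −1 ⇒ G_3=20
G_3=20  [base 7] 2·7 + 6  →[7↦8]→  2·8 + 6 = 22  −1 ⇒ G_4=21
G_4=21  [base 8] 2·8 + 5  →[8↦9]→  2·9 + 5 = 23  −1 ⇒ G_5=22

2·9 + 4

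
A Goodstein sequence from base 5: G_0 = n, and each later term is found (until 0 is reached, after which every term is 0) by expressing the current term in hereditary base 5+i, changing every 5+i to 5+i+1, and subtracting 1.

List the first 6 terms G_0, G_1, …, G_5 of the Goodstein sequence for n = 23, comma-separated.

23, 26, 29, 32, 35, 37

i=0: 23 = 4·5 + 3 (b=5); 5→6: 4·6 + 3 = 27; 27−1 = 26
i=1: 26 = 4·6 + 2 (b=6); 6→7: 4·7 + 2 = 30; 30−1 = 29
i=2: 29 = 4·7 + 1 (b=7); 7→8: 4·8 + 1 = 33; 33−1 = 32
i=3: 32 = 4·8 (b=8); 8→9: 4·9 = 36; 36−1 = 35
i=4: 35 = 3·9 + 8 (b=9); 9→10: 3·10 + 8 = 38; 38−1 = 37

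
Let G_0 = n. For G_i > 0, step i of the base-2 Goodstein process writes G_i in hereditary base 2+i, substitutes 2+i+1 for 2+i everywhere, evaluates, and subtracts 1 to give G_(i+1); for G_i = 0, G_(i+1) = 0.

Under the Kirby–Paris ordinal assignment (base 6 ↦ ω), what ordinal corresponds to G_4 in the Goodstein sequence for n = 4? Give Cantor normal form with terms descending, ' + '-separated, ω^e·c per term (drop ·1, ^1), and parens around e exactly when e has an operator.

G_0 = 4. HB_2(4) = 2^2. Bump = 27. G_1 = 26.
G_1 = 26. HB_3(26) = 2·3^2 + 2·3 + 2. Bump = 42. G_2 = 41.
G_2 = 41. HB_4(41) = 2·4^2 + 2·4 + 1. Bump = 61. G_3 = 60.
G_3 = 60. HB_5(60) = 2·5^2 + 2·5. Bump = 84. G_4 = 83.
G_4 = 83. HB_6(83) = 2·6^2 + 6 + 5. Bump = 110. G_5 = 109.

ω^2·2 + ω + 5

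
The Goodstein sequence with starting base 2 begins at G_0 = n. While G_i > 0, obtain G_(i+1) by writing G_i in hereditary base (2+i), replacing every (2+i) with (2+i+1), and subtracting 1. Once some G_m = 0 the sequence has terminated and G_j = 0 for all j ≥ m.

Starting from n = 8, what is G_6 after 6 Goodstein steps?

33554571

[0] 8 ≡ 2^(2 + 1) (base 2). Lift 3: 81. −1: 80.
[1] 80 ≡ 2·3^3 + 2·3^2 + 2·3 + 2 (base 3). Lift 4: 554. −1: 553.
[2] 553 ≡ 2·4^4 + 2·4^2 + 2·4 + 1 (base 4). Lift 5: 6311. −1: 6310.
[3] 6310 ≡ 2·5^5 + 2·5^2 + 2·5 (base 5). Lift 6: 93396. −1: 93395.
[4] 93395 ≡ 2·6^6 + 2·6^2 + 6 + 5 (base 6). Lift 7: 1647196. −1: 1647195.
[5] 1647195 ≡ 2·7^7 + 2·7^2 + 7 + 4 (base 7). Lift 8: 33554572. −1: 33554571.
[6] 33554571 ≡ 2·8^8 + 2·8^2 + 8 + 3 (base 8). Lift 9: 774841152. −1: 774841151.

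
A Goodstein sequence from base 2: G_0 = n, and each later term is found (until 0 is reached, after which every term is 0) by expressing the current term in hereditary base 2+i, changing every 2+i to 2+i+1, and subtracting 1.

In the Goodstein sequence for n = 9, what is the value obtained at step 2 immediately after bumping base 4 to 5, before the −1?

G_0=9  [base 2] 2^(2 + 1) + 1  →[2↦3]→  3^(3 + 1) + 1 = 82  −1 ⇒ G_1=81
G_1=81  [base 3] 3^(3 + 1)  →[3↦4]→  4^(4 + 1) = 1024  −1 ⇒ G_2=1023
G_2=1023  [base 4] 3·4^4 + 3·4^3 + 3·4^2 + 3·4 + 3  →[4↦5]→  3·5^5 + 3·5^3 + 3·5^2 + 3·5 + 3 = 9843  −1 ⇒ G_3=9842

9843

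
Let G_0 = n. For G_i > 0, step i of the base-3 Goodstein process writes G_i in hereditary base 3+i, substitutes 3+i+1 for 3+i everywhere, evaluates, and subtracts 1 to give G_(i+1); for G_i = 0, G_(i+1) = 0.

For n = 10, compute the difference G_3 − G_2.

3

base 3: 10 = 3^2 + 1; at 4: 4^2 + 1 = 17; next = 16
base 4: 16 = 4^2; at 5: 5^2 = 25; next = 24
base 5: 24 = 4·5 + 4; at 6: 4·6 + 4 = 28; next = 27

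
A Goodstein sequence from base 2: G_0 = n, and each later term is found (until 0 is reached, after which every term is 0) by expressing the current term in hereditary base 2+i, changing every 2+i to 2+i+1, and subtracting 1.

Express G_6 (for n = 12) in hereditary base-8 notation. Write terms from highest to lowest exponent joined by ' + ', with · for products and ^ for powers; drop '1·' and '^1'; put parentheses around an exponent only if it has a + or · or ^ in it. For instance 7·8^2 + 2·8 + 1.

i=0: 12 = 2^(2 + 1) + 2^2 (b=2); 2→3: 3^(3 + 1) + 3^3 = 108; 108−1 = 107
i=1: 107 = 3^(3 + 1) + 2·3^2 + 2·3 + 2 (b=3); 3→4: 4^(4 + 1) + 2·4^2 + 2·4 + 2 = 1066; 1066−1 = 1065
i=2: 1065 = 4^(4 + 1) + 2·4^2 + 2·4 + 1 (b=4); 4→5: 5^(5 + 1) + 2·5^2 + 2·5 + 1 = 15686; 15686−1 = 15685
i=3: 15685 = 5^(5 + 1) + 2·5^2 + 2·5 (b=5); 5→6: 6^(6 + 1) + 2·6^2 + 2·6 = 280020; 280020−1 = 280019
i=4: 280019 = 6^(6 + 1) + 2·6^2 + 6 + 5 (b=6); 6→7: 7^(7 + 1) + 2·7^2 + 7 + 5 = 5764911; 5764911−1 = 5764910
i=5: 5764910 = 7^(7 + 1) + 2·7^2 + 7 + 4 (b=7); 7→8: 8^(8 + 1) + 2·8^2 + 8 + 4 = 134217868; 134217868−1 = 134217867
i=6: 134217867 = 8^(8 + 1) + 2·8^2 + 8 + 3 (b=8); 8→9: 9^(9 + 1) + 2·9^2 + 9 + 3 = 3486784575; 3486784575−1 = 3486784574

8^(8 + 1) + 2·8^2 + 8 + 3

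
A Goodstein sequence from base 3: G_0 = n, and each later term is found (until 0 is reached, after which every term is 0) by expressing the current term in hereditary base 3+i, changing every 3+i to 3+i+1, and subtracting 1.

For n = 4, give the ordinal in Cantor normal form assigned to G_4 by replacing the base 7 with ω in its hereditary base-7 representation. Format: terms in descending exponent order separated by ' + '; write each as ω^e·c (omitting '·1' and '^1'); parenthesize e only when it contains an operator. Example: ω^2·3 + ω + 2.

step 0: 4 = 3 + 1; sub 4 for 3: 4 + 1; = 5; G_1 = 5−1 = 4
step 1: 4 = 4; sub 5 for 4: 5; = 5; G_2 = 5−1 = 4
step 2: 4 = 4; sub 6 for 5: 4; = 4; G_3 = 4−1 = 3
step 3: 3 = 3; sub 7 for 6: 3; = 3; G_4 = 3−1 = 2
step 4: 2 = 2; sub 8 for 7: 2; = 2; G_5 = 2−1 = 1

2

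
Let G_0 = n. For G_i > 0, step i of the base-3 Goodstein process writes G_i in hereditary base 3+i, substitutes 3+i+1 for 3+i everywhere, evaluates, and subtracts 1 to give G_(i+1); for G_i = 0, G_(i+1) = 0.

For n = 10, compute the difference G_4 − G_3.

10 —HB3→ 3^2 + 1 —bump→ 4^2 + 1 = 17 —(−1)→ 16
16 —HB4→ 4^2 —bump→ 5^2 = 25 —(−1)→ 24
24 —HB5→ 4·5 + 4 —bump→ 4·6 + 4 = 28 —(−1)→ 27
27 —HB6→ 4·6 + 3 —bump→ 4·7 + 3 = 31 —(−1)→ 30

3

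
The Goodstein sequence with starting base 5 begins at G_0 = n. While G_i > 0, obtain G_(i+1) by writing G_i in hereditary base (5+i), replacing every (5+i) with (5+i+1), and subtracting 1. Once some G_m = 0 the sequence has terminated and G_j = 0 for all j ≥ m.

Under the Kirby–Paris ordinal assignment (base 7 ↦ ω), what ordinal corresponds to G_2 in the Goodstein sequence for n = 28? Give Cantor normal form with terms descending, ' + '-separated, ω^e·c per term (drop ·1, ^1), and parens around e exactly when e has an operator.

28 —HB5→ 5^2 + 3 —bump→ 6^2 + 3 = 39 —(−1)→ 38
38 —HB6→ 6^2 + 2 —bump→ 7^2 + 2 = 51 —(−1)→ 50

ω^2 + 1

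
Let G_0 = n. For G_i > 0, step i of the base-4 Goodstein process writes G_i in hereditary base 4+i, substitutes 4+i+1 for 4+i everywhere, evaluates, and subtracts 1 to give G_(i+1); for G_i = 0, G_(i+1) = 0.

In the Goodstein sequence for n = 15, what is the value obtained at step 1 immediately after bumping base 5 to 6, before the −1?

base 4: 15 = 3·4 + 3; at 5: 3·5 + 3 = 18; next = 17
base 5: 17 = 3·5 + 2; at 6: 3·6 + 2 = 20; next = 19

20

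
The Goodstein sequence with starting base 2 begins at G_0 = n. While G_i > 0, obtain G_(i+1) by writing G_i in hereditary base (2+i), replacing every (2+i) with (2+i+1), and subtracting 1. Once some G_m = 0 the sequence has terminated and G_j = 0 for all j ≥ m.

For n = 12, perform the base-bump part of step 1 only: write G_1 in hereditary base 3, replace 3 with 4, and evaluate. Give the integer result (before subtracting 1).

(0) 12|_2 = 2^(2 + 1) + 2^2 ↦ 3^(3 + 1) + 3^3|_3 = 108 ⇒ 107
(1) 107|_3 = 3^(3 + 1) + 2·3^2 + 2·3 + 2 ↦ 4^(4 + 1) + 2·4^2 + 2·4 + 2|_4 = 1066 ⇒ 1065

1066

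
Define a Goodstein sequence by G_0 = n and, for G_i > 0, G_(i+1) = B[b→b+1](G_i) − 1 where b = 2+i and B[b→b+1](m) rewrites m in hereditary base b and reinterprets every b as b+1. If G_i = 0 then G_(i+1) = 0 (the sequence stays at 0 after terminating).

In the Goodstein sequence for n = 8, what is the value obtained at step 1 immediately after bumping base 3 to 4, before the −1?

G_0 = 8. HB_2(8) = 2^(2 + 1). Bump = 81. G_1 = 80.
G_1 = 80. HB_3(80) = 2·3^3 + 2·3^2 + 2·3 + 2. Bump = 554. G_2 = 553.

554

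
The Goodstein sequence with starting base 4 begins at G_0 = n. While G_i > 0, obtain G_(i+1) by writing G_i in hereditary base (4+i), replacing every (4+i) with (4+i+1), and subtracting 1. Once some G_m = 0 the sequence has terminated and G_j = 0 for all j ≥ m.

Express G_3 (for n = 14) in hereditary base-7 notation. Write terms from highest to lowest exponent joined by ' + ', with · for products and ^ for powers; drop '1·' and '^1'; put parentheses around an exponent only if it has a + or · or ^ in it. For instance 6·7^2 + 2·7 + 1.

2·7 + 6

base 4: 14 = 3·4 + 2; at 5: 3·5 + 2 = 17; next = 16
base 5: 16 = 3·5 + 1; at 6: 3·6 + 1 = 19; next = 18
base 6: 18 = 3·6; at 7: 3·7 = 21; next = 20
base 7: 20 = 2·7 + 6; at 8: 2·8 + 6 = 22; next = 21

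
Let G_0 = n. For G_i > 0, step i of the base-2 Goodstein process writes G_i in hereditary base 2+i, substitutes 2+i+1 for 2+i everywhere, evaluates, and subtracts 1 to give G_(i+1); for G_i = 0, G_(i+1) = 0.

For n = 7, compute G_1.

base 2: 7 = 2^2 + 2 + 1; at 3: 3^3 + 3 + 1 = 31; next = 30
base 3: 30 = 3^3 + 3; at 4: 4^4 + 4 = 260; next = 259

30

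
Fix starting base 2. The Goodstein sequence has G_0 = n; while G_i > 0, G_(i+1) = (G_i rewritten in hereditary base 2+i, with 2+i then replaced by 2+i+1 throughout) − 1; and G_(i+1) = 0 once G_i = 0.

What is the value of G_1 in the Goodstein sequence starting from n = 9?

81

[0] 9 ≡ 2^(2 + 1) + 1 (base 2). Lift 3: 82. −1: 81.
[1] 81 ≡ 3^(3 + 1) (base 3). Lift 4: 1024. −1: 1023.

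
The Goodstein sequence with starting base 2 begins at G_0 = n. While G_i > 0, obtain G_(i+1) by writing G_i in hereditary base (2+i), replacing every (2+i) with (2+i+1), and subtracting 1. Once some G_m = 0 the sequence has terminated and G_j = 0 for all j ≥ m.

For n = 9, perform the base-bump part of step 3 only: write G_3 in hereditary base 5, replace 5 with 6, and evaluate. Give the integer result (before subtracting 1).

step 0: 9 = 2^(2 + 1) + 1; sub 3 for 2: 3^(3 + 1) + 1; = 82; G_1 = 82−1 = 81
step 1: 81 = 3^(3 + 1); sub 4 for 3: 4^(4 + 1); = 1024; G_2 = 1024−1 = 1023
step 2: 1023 = 3·4^4 + 3·4^3 + 3·4^2 + 3·4 + 3; sub 5 for 4: 3·5^5 + 3·5^3 + 3·5^2 + 3·5 + 3; = 9843; G_3 = 9843−1 = 9842
step 3: 9842 = 3·5^5 + 3·5^3 + 3·5^2 + 3·5 + 2; sub 6 for 5: 3·6^6 + 3·6^3 + 3·6^2 + 3·6 + 2; = 140744; G_4 = 140744−1 = 140743

140744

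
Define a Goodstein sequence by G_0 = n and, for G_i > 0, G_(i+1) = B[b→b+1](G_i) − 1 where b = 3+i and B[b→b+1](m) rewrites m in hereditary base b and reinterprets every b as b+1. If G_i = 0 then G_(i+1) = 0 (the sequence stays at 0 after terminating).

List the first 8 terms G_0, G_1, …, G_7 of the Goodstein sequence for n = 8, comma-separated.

8, 9, 10, 11, 11, 11, 11, 11

base 3: 8 = 2·3 + 2; at 4: 2·4 + 2 = 10; next = 9
base 4: 9 = 2·4 + 1; at 5: 2·5 + 1 = 11; next = 10
base 5: 10 = 2·5; at 6: 2·6 = 12; next = 11
base 6: 11 = 6 + 5; at 7: 7 + 5 = 12; next = 11
base 7: 11 = 7 + 4; at 8: 8 + 4 = 12; next = 11
base 8: 11 = 8 + 3; at 9: 9 + 3 = 12; next = 11
base 9: 11 = 9 + 2; at 10: 10 + 2 = 12; next = 11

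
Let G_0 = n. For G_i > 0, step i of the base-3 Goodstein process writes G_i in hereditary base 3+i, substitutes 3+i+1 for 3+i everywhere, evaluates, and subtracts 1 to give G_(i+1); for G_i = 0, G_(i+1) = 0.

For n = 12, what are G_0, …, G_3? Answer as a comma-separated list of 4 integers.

12, 19, 27, 37

i=0: 12 = 3^2 + 3 (b=3); 3→4: 4^2 + 4 = 20; 20−1 = 19
i=1: 19 = 4^2 + 3 (b=4); 4→5: 5^2 + 3 = 28; 28−1 = 27
i=2: 27 = 5^2 + 2 (b=5); 5→6: 6^2 + 2 = 38; 38−1 = 37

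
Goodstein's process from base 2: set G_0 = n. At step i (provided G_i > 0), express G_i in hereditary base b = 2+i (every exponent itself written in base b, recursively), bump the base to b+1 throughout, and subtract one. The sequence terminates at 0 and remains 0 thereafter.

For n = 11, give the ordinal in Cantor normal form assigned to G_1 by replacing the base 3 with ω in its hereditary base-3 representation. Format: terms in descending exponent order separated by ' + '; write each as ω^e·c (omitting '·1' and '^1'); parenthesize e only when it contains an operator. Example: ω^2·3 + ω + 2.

base 2: 11 = 2^(2 + 1) + 2 + 1; at 3: 3^(3 + 1) + 3 + 1 = 85; next = 84
base 3: 84 = 3^(3 + 1) + 3; at 4: 4^(4 + 1) + 4 = 1028; next = 1027

ω^(ω + 1) + ω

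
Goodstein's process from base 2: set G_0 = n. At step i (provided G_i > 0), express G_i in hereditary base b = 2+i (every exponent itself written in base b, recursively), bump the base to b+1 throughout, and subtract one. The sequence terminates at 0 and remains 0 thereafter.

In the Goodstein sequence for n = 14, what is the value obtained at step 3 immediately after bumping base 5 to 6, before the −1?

326592

base 2: 14 = 2^(2 + 1) + 2^2 + 2; at 3: 3^(3 + 1) + 3^3 + 3 = 111; next = 110
base 3: 110 = 3^(3 + 1) + 3^3 + 2; at 4: 4^(4 + 1) + 4^4 + 2 = 1282; next = 1281
base 4: 1281 = 4^(4 + 1) + 4^4 + 1; at 5: 5^(5 + 1) + 5^5 + 1 = 18751; next = 18750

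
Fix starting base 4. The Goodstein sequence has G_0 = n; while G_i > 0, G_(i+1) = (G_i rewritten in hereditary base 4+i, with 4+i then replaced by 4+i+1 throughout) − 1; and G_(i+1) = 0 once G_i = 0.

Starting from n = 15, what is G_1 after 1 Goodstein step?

[0] 15 ≡ 3·4 + 3 (base 4). Lift 5: 18. −1: 17.
[1] 17 ≡ 3·5 + 2 (base 5). Lift 6: 20. −1: 19.

17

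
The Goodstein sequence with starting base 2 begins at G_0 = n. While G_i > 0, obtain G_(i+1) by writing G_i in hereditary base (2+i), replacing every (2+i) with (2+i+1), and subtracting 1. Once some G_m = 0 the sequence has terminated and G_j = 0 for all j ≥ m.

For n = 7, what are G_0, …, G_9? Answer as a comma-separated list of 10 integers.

7, 30, 259, 3127, 46657, 823543, 16777215, 37665879, 77777775, 150051213

step 0: 7 = 2^2 + 2 + 1; sub 3 for 2: 3^3 + 3 + 1; = 31; G_1 = 31−1 = 30
step 1: 30 = 3^3 + 3; sub 4 for 3: 4^4 + 4; = 260; G_2 = 260−1 = 259
step 2: 259 = 4^4 + 3; sub 5 for 4: 5^5 + 3; = 3128; G_3 = 3128−1 = 3127
step 3: 3127 = 5^5 + 2; sub 6 for 5: 6^6 + 2; = 46658; G_4 = 46658−1 = 46657
step 4: 46657 = 6^6 + 1; sub 7 for 6: 7^7 + 1; = 823544; G_5 = 823544−1 = 823543
step 5: 823543 = 7^7; sub 8 for 7: 8^8; = 16777216; G_6 = 16777216−1 = 16777215
step 6: 16777215 = 7·8^7 + 7·8^6 + 7·8^5 + 7·8^4 + 7·8^3 + 7·8^2 + 7·8 + 7; sub 9 for 8: 7·9^7 + 7·9^6 + 7·9^5 + 7·9^4 + 7·9^3 + 7·9^2 + 7·9 + 7; = 37665880; G_7 = 37665880−1 = 37665879
step 7: 37665879 = 7·9^7 + 7·9^6 + 7·9^5 + 7·9^4 + 7·9^3 + 7·9^2 + 7·9 + 6; sub 10 for 9: 7·10^7 + 7·10^6 + 7·10^5 + 7·10^4 + 7·10^3 + 7·10^2 + 7·10 + 6; = 77777776; G_8 = 77777776−1 = 77777775
step 8: 77777775 = 7·10^7 + 7·10^6 + 7·10^5 + 7·10^4 + 7·10^3 + 7·10^2 + 7·10 + 5; sub 11 for 10: 7·11^7 + 7·11^6 + 7·11^5 + 7·11^4 + 7·11^3 + 7·11^2 + 7·11 + 5; = 150051214; G_9 = 150051214−1 = 150051213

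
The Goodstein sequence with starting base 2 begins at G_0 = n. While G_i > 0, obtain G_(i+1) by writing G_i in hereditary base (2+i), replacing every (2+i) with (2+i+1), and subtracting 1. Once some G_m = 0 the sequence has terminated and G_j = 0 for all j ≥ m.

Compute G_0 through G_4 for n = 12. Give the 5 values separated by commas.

12, 107, 1065, 15685, 280019

[0] 12 ≡ 2^(2 + 1) + 2^2 (base 2). Lift 3: 108. −1: 107.
[1] 107 ≡ 3^(3 + 1) + 2·3^2 + 2·3 + 2 (base 3). Lift 4: 1066. −1: 1065.
[2] 1065 ≡ 4^(4 + 1) + 2·4^2 + 2·4 + 1 (base 4). Lift 5: 15686. −1: 15685.
[3] 15685 ≡ 5^(5 + 1) + 2·5^2 + 2·5 (base 5). Lift 6: 280020. −1: 280019.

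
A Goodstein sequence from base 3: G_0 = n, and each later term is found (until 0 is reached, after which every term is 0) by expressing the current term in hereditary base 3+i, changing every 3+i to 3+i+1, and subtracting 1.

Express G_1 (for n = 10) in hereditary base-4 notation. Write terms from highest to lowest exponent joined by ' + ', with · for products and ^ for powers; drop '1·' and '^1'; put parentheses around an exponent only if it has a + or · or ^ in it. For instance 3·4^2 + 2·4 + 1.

G_0=10  [base 3] 3^2 + 1  →[3↦4]→  4^2 + 1 = 17  −1 ⇒ G_1=16
G_1=16  [base 4] 4^2  →[4↦5]→  5^2 = 25  −1 ⇒ G_2=24

4^2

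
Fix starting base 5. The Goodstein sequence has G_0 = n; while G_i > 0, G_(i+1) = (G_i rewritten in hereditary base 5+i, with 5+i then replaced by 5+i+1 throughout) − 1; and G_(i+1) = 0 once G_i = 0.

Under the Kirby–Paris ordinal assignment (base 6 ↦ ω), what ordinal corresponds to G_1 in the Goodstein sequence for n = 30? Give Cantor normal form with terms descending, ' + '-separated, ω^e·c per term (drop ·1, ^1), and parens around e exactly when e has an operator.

ω^2 + 5

[0] 30 ≡ 5^2 + 5 (base 5). Lift 6: 42. −1: 41.
[1] 41 ≡ 6^2 + 5 (base 6). Lift 7: 54. −1: 53.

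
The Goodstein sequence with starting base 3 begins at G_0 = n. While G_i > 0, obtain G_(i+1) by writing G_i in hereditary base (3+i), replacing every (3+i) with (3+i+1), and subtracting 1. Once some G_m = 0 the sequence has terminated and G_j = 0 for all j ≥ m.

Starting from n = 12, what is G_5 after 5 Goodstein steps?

63

step 0: 12 = 3^2 + 3; sub 4 for 3: 4^2 + 4; = 20; G_1 = 20−1 = 19
step 1: 19 = 4^2 + 3; sub 5 for 4: 5^2 + 3; = 28; G_2 = 28−1 = 27
step 2: 27 = 5^2 + 2; sub 6 for 5: 6^2 + 2; = 38; G_3 = 38−1 = 37
step 3: 37 = 6^2 + 1; sub 7 for 6: 7^2 + 1; = 50; G_4 = 50−1 = 49
step 4: 49 = 7^2; sub 8 for 7: 8^2; = 64; G_5 = 64−1 = 63
step 5: 63 = 7·8 + 7; sub 9 for 8: 7·9 + 7; = 70; G_6 = 70−1 = 69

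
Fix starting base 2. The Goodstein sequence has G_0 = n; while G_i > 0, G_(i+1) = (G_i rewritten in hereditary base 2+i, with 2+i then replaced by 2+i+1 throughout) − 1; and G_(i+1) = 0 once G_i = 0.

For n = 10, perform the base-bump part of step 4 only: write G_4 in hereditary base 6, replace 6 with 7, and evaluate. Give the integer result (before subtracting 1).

G_0 = 10. HB_2(10) = 2^(2 + 1) + 2. Bump = 84. G_1 = 83.
G_1 = 83. HB_3(83) = 3^(3 + 1) + 2. Bump = 1026. G_2 = 1025.
G_2 = 1025. HB_4(1025) = 4^(4 + 1) + 1. Bump = 15626. G_3 = 15625.
G_3 = 15625. HB_5(15625) = 5^(5 + 1). Bump = 279936. G_4 = 279935.
G_4 = 279935. HB_6(279935) = 5·6^6 + 5·6^5 + 5·6^4 + 5·6^3 + 5·6^2 + 5·6 + 5. Bump = 4215755. G_5 = 4215754.

4215755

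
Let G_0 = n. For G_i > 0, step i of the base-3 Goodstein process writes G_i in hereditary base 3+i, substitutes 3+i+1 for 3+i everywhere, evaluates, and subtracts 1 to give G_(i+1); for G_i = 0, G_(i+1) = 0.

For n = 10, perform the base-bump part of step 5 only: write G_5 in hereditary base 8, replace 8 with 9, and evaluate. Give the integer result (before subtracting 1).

(0) 10|_3 = 3^2 + 1 ↦ 4^2 + 1|_4 = 17 ⇒ 16
(1) 16|_4 = 4^2 ↦ 5^2|_5 = 25 ⇒ 24
(2) 24|_5 = 4·5 + 4 ↦ 4·6 + 4|_6 = 28 ⇒ 27
(3) 27|_6 = 4·6 + 3 ↦ 4·7 + 3|_7 = 31 ⇒ 30
(4) 30|_7 = 4·7 + 2 ↦ 4·8 + 2|_8 = 34 ⇒ 33

37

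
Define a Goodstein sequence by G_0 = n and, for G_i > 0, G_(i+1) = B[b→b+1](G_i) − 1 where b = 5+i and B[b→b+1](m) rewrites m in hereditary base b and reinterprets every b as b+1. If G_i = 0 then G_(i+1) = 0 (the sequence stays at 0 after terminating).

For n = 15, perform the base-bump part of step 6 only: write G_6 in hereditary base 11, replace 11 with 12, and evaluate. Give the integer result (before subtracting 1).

G_0 = 15. HB_5(15) = 3·5. Bump = 18. G_1 = 17.
G_1 = 17. HB_6(17) = 2·6 + 5. Bump = 19. G_2 = 18.
G_2 = 18. HB_7(18) = 2·7 + 4. Bump = 20. G_3 = 19.
G_3 = 19. HB_8(19) = 2·8 + 3. Bump = 21. G_4 = 20.
G_4 = 20. HB_9(20) = 2·9 + 2. Bump = 22. G_5 = 21.
G_5 = 21. HB_10(21) = 2·10 + 1. Bump = 23. G_6 = 22.
G_6 = 22. HB_11(22) = 2·11. Bump = 24. G_7 = 23.

24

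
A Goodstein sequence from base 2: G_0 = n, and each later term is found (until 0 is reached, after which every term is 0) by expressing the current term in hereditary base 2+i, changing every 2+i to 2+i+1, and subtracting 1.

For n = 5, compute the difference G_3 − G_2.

212

G_0 = 5. HB_2(5) = 2^2 + 1. Bump = 28. G_1 = 27.
G_1 = 27. HB_3(27) = 3^3. Bump = 256. G_2 = 255.
G_2 = 255. HB_4(255) = 3·4^3 + 3·4^2 + 3·4 + 3. Bump = 468. G_3 = 467.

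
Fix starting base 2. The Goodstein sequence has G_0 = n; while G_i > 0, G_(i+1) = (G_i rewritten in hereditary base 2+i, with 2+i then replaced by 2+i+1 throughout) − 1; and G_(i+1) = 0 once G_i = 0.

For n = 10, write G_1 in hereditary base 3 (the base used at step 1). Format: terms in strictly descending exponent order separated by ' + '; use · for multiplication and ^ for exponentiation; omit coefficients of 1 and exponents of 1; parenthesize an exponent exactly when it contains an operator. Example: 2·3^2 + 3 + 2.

3^(3 + 1) + 2

step 0: 10 = 2^(2 + 1) + 2; sub 3 for 2: 3^(3 + 1) + 3; = 84; G_1 = 84−1 = 83
step 1: 83 = 3^(3 + 1) + 2; sub 4 for 3: 4^(4 + 1) + 2; = 1026; G_2 = 1026−1 = 1025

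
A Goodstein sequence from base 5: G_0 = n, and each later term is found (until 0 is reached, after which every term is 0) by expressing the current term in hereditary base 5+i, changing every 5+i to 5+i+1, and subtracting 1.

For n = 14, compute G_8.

19

step 0: 14 = 2·5 + 4; sub 6 for 5: 2·6 + 4; = 16; G_1 = 16−1 = 15
step 1: 15 = 2·6 + 3; sub 7 for 6: 2·7 + 3; = 17; G_2 = 17−1 = 16
step 2: 16 = 2·7 + 2; sub 8 for 7: 2·8 + 2; = 18; G_3 = 18−1 = 17
step 3: 17 = 2·8 + 1; sub 9 for 8: 2·9 + 1; = 19; G_4 = 19−1 = 18
step 4: 18 = 2·9; sub 10 for 9: 2·10; = 20; G_5 = 20−1 = 19
step 5: 19 = 10 + 9; sub 11 for 10: 11 + 9; = 20; G_6 = 20−1 = 19
step 6: 19 = 11 + 8; sub 12 for 11: 12 + 8; = 20; G_7 = 20−1 = 19
step 7: 19 = 12 + 7; sub 13 for 12: 13 + 7; = 20; G_8 = 20−1 = 19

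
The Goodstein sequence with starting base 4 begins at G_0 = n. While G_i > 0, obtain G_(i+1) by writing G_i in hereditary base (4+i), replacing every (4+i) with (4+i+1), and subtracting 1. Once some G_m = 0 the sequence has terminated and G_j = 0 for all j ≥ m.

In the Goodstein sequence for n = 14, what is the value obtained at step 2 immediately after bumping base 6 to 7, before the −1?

21

i=0: 14 = 3·4 + 2 (b=4); 4→5: 3·5 + 2 = 17; 17−1 = 16
i=1: 16 = 3·5 + 1 (b=5); 5→6: 3·6 + 1 = 19; 19−1 = 18
i=2: 18 = 3·6 (b=6); 6→7: 3·7 = 21; 21−1 = 20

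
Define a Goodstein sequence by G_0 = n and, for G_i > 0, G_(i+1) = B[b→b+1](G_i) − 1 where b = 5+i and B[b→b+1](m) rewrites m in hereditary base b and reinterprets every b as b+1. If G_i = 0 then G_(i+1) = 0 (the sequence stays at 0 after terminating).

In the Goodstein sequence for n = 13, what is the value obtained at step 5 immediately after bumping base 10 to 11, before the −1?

base 5: 13 = 2·5 + 3; at 6: 2·6 + 3 = 15; next = 14
base 6: 14 = 2·6 + 2; at 7: 2·7 + 2 = 16; next = 15
base 7: 15 = 2·7 + 1; at 8: 2·8 + 1 = 17; next = 16
base 8: 16 = 2·8; at 9: 2·9 = 18; next = 17
base 9: 17 = 9 + 8; at 10: 10 + 8 = 18; next = 17
base 10: 17 = 10 + 7; at 11: 11 + 7 = 18; next = 17

18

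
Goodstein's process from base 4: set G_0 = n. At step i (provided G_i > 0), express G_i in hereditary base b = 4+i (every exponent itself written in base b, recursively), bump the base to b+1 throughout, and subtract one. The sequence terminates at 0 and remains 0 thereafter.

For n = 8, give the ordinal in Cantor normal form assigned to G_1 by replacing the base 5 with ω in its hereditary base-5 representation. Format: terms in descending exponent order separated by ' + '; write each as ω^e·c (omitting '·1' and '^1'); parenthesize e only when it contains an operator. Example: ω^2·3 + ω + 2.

ω + 4

G_0=8  [base 4] 2·4  →[4↦5]→  2·5 = 10  −1 ⇒ G_1=9
G_1=9  [base 5] 5 + 4  →[5↦6]→  6 + 4 = 10  −1 ⇒ G_2=9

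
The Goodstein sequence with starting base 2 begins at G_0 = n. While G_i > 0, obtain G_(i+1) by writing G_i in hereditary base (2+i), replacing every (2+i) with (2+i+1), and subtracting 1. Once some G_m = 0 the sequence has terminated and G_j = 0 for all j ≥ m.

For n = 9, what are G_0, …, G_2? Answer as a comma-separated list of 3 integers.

[0] 9 ≡ 2^(2 + 1) + 1 (base 2). Lift 3: 82. −1: 81.
[1] 81 ≡ 3^(3 + 1) (base 3). Lift 4: 1024. −1: 1023.

9, 81, 1023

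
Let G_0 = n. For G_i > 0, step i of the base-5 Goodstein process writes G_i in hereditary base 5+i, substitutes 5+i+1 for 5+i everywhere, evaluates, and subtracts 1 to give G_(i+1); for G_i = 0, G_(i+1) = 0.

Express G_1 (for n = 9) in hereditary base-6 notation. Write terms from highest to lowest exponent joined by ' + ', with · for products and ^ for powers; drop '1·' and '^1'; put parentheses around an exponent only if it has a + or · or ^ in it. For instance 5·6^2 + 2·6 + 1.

6 + 3

(0) 9|_5 = 5 + 4 ↦ 6 + 4|_6 = 10 ⇒ 9
(1) 9|_6 = 6 + 3 ↦ 7 + 3|_7 = 10 ⇒ 9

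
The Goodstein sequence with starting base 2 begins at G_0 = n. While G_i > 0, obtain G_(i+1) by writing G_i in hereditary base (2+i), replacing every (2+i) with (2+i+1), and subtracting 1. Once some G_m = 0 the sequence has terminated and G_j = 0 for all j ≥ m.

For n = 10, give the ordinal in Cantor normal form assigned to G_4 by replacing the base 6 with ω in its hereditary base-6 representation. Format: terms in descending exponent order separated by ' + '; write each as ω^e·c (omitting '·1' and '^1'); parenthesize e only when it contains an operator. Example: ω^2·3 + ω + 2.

ω^ω·5 + ω^5·5 + ω^4·5 + ω^3·5 + ω^2·5 + ω·5 + 5

step 0: 10 = 2^(2 + 1) + 2; sub 3 for 2: 3^(3 + 1) + 3; = 84; G_1 = 84−1 = 83
step 1: 83 = 3^(3 + 1) + 2; sub 4 for 3: 4^(4 + 1) + 2; = 1026; G_2 = 1026−1 = 1025
step 2: 1025 = 4^(4 + 1) + 1; sub 5 for 4: 5^(5 + 1) + 1; = 15626; G_3 = 15626−1 = 15625
step 3: 15625 = 5^(5 + 1); sub 6 for 5: 6^(6 + 1); = 279936; G_4 = 279936−1 = 279935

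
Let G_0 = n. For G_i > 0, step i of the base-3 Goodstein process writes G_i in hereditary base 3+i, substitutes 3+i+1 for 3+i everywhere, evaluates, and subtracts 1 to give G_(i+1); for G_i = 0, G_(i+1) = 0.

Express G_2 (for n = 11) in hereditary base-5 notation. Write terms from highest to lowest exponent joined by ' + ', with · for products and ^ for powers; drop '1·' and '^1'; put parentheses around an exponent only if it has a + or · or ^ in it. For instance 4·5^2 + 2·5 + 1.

G_0 = 11. HB_3(11) = 3^2 + 2. Bump = 18. G_1 = 17.
G_1 = 17. HB_4(17) = 4^2 + 1. Bump = 26. G_2 = 25.
G_2 = 25. HB_5(25) = 5^2. Bump = 36. G_3 = 35.

5^2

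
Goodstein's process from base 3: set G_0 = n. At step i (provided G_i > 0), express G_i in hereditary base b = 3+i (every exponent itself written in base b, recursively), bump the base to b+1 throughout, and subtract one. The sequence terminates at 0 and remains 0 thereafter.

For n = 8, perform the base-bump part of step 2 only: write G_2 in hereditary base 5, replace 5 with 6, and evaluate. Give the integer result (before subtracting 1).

step 0: 8 = 2·3 + 2; sub 4 for 3: 2·4 + 2; = 10; G_1 = 10−1 = 9
step 1: 9 = 2·4 + 1; sub 5 for 4: 2·5 + 1; = 11; G_2 = 11−1 = 10
step 2: 10 = 2·5; sub 6 for 5: 2·6; = 12; G_3 = 12−1 = 11

12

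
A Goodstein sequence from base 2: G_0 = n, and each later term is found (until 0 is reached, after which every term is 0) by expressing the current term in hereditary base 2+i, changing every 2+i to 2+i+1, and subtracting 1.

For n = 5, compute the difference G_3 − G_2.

5 —HB2→ 2^2 + 1 —bump→ 3^3 + 1 = 28 —(−1)→ 27
27 —HB3→ 3^3 —bump→ 4^4 = 256 —(−1)→ 255
255 —HB4→ 3·4^3 + 3·4^2 + 3·4 + 3 —bump→ 3·5^3 + 3·5^2 + 3·5 + 3 = 468 —(−1)→ 467

212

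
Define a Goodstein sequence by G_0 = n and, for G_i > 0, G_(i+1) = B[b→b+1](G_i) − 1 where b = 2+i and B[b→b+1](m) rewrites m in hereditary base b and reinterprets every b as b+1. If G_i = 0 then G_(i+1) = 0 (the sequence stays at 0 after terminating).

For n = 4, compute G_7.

173

base 2: 4 = 2^2; at 3: 3^3 = 27; next = 26
base 3: 26 = 2·3^2 + 2·3 + 2; at 4: 2·4^2 + 2·4 + 2 = 42; next = 41
base 4: 41 = 2·4^2 + 2·4 + 1; at 5: 2·5^2 + 2·5 + 1 = 61; next = 60
base 5: 60 = 2·5^2 + 2·5; at 6: 2·6^2 + 2·6 = 84; next = 83
base 6: 83 = 2·6^2 + 6 + 5; at 7: 2·7^2 + 7 + 5 = 110; next = 109
base 7: 109 = 2·7^2 + 7 + 4; at 8: 2·8^2 + 8 + 4 = 140; next = 139
base 8: 139 = 2·8^2 + 8 + 3; at 9: 2·9^2 + 9 + 3 = 174; next = 173
base 9: 173 = 2·9^2 + 9 + 2; at 10: 2·10^2 + 10 + 2 = 212; next = 211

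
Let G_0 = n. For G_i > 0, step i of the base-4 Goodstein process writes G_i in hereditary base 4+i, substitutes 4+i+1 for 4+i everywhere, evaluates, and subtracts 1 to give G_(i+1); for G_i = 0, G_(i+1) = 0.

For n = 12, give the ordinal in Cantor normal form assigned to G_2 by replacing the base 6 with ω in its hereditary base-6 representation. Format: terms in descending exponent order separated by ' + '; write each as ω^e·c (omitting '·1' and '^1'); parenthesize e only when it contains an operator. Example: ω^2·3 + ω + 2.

G_0=12  [base 4] 3·4  →[4↦5]→  3·5 = 15  −1 ⇒ G_1=14
G_1=14  [base 5] 2·5 + 4  →[5↦6]→  2·6 + 4 = 16  −1 ⇒ G_2=15

ω·2 + 3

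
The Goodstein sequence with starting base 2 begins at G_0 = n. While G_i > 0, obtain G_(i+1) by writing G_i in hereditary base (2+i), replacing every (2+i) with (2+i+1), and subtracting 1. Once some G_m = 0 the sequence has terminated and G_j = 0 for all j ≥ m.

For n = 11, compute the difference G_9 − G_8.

G_0=11  [base 2] 2^(2 + 1) + 2 + 1  →[2↦3]→  3^(3 + 1) + 3 + 1 = 85  −1 ⇒ G_1=84
G_1=84  [base 3] 3^(3 + 1) + 3  →[3↦4]→  4^(4 + 1) + 4 = 1028  −1 ⇒ G_2=1027
G_2=1027  [base 4] 4^(4 + 1) + 3  →[4↦5]→  5^(5 + 1) + 3 = 15628  −1 ⇒ G_3=15627
G_3=15627  [base 5] 5^(5 + 1) + 2  →[5↦6]→  6^(6 + 1) + 2 = 279938  −1 ⇒ G_4=279937
G_4=279937  [base 6] 6^(6 + 1) + 1  →[6↦7]→  7^(7 + 1) + 1 = 5764802  −1 ⇒ G_5=5764801
G_5=5764801  [base 7] 7^(7 + 1)  →[7↦8]→  8^(8 + 1) = 134217728  −1 ⇒ G_6=134217727
G_6=134217727  [base 8] 7·8^8 + 7·8^7 + 7·8^6 + 7·8^5 + 7·8^4 + 7·8^3 + 7·8^2 + 7·8 + 7  →[8↦9]→  7·9^9 + 7·9^7 + 7·9^6 + 7·9^5 + 7·9^4 + 7·9^3 + 7·9^2 + 7·9 + 7 = 2749609303  −1 ⇒ G_7=2749609302
G_7=2749609302  [base 9] 7·9^9 + 7·9^7 + 7·9^6 + 7·9^5 + 7·9^4 + 7·9^3 + 7·9^2 + 7·9 + 6  →[9↦10]→  7·10^10 + 7·10^7 + 7·10^6 + 7·10^5 + 7·10^4 + 7·10^3 + 7·10^2 + 7·10 + 6 = 70077777776  −1 ⇒ G_8=70077777775
G_8=70077777775  [base 10] 7·10^10 + 7·10^7 + 7·10^6 + 7·10^5 + 7·10^4 + 7·10^3 + 7·10^2 + 7·10 + 5  →[10↦11]→  7·11^11 + 7·11^7 + 7·11^6 + 7·11^5 + 7·11^4 + 7·11^3 + 7·11^2 + 7·11 + 5 = 1997331745491  −1 ⇒ G_9=1997331745490

1927253967715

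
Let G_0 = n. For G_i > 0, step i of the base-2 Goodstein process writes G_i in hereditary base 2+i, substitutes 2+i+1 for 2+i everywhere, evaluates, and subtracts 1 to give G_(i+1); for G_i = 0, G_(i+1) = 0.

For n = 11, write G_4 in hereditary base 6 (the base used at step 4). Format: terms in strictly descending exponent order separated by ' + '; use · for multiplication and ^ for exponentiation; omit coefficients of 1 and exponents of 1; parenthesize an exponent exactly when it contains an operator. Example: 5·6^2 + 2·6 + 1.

6^(6 + 1) + 1

G_0=11  [base 2] 2^(2 + 1) + 2 + 1  →[2↦3]→  3^(3 + 1) + 3 + 1 = 85  −1 ⇒ G_1=84
G_1=84  [base 3] 3^(3 + 1) + 3  →[3↦4]→  4^(4 + 1) + 4 = 1028  −1 ⇒ G_2=1027
G_2=1027  [base 4] 4^(4 + 1) + 3  →[4↦5]→  5^(5 + 1) + 3 = 15628  −1 ⇒ G_3=15627
G_3=15627  [base 5] 5^(5 + 1) + 2  →[5↦6]→  6^(6 + 1) + 2 = 279938  −1 ⇒ G_4=279937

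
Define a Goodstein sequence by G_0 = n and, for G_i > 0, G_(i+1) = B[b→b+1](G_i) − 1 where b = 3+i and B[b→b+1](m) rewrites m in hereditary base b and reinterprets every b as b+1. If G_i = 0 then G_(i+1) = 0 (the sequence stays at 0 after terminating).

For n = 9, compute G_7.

(0) 9|_3 = 3^2 ↦ 4^2|_4 = 16 ⇒ 15
(1) 15|_4 = 3·4 + 3 ↦ 3·5 + 3|_5 = 18 ⇒ 17
(2) 17|_5 = 3·5 + 2 ↦ 3·6 + 2|_6 = 20 ⇒ 19
(3) 19|_6 = 3·6 + 1 ↦ 3·7 + 1|_7 = 22 ⇒ 21
(4) 21|_7 = 3·7 ↦ 3·8|_8 = 24 ⇒ 23
(5) 23|_8 = 2·8 + 7 ↦ 2·9 + 7|_9 = 25 ⇒ 24
(6) 24|_9 = 2·9 + 6 ↦ 2·10 + 6|_10 = 26 ⇒ 25
(7) 25|_10 = 2·10 + 5 ↦ 2·11 + 5|_11 = 27 ⇒ 26

25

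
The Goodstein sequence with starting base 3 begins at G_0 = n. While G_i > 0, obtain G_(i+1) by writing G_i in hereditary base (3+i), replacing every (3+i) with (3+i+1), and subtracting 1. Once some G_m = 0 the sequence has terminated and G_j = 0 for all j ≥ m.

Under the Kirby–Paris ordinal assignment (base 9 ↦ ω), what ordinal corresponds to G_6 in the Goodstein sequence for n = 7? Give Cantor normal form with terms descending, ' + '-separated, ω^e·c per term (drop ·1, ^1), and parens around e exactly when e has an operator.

ω

i=0: 7 = 2·3 + 1 (b=3); 3→4: 2·4 + 1 = 9; 9−1 = 8
i=1: 8 = 2·4 (b=4); 4→5: 2·5 = 10; 10−1 = 9
i=2: 9 = 5 + 4 (b=5); 5→6: 6 + 4 = 10; 10−1 = 9
i=3: 9 = 6 + 3 (b=6); 6→7: 7 + 3 = 10; 10−1 = 9
i=4: 9 = 7 + 2 (b=7); 7→8: 8 + 2 = 10; 10−1 = 9
i=5: 9 = 8 + 1 (b=8); 8→9: 9 + 1 = 10; 10−1 = 9
i=6: 9 = 9 (b=9); 9→10: 10 = 10; 10−1 = 9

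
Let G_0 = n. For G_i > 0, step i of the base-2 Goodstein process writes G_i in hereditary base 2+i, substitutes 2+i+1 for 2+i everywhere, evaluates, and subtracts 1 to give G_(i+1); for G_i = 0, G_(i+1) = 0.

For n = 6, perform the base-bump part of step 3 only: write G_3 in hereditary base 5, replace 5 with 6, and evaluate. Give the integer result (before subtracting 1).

6 —HB2→ 2^2 + 2 —bump→ 3^3 + 3 = 30 —(−1)→ 29
29 —HB3→ 3^3 + 2 —bump→ 4^4 + 2 = 258 —(−1)→ 257
257 —HB4→ 4^4 + 1 —bump→ 5^5 + 1 = 3126 —(−1)→ 3125
3125 —HB5→ 5^5 —bump→ 6^6 = 46656 —(−1)→ 46655

46656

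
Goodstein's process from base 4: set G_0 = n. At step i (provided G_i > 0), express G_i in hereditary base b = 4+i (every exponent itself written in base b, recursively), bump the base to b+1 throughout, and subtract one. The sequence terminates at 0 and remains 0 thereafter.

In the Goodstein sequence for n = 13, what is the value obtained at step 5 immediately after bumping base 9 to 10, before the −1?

13 —HB4→ 3·4 + 1 —bump→ 3·5 + 1 = 16 —(−1)→ 15
15 —HB5→ 3·5 —bump→ 3·6 = 18 —(−1)→ 17
17 —HB6→ 2·6 + 5 —bump→ 2·7 + 5 = 19 —(−1)→ 18
18 —HB7→ 2·7 + 4 —bump→ 2·8 + 4 = 20 —(−1)→ 19
19 —HB8→ 2·8 + 3 —bump→ 2·9 + 3 = 21 —(−1)→ 20

22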